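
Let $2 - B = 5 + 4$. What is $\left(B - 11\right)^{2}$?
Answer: $324$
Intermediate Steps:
$B = -7$ ($B = 2 - \left(5 + 4\right) = 2 - 9 = -7$)
$\left(B - 11\right)^{2} = \left(-7 - 11\right)^{2} = \left(-18\right)^{2} = 324$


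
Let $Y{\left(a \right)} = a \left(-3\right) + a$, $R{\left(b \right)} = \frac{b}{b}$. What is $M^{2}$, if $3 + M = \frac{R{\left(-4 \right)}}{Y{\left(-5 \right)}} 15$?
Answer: $\frac{9}{4} \approx 2.25$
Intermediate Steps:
$R{\left(b \right)} = 1$
$Y{\left(a \right)} = - 2 a$ ($Y{\left(a \right)} = - 3 a + a = - 2 a$)
$M = - \frac{3}{2}$ ($M = -3 + 1 \frac{1}{\left(-2\right) \left(-5\right)} 15 = -3 + 1 \cdot \frac{1}{10} \cdot 15 = -3 + \frac{1}{10} \cdot 15 = -3 + \frac{3}{2} = - \frac{3}{2} \approx -1.5$)
$M^{2} = \left(- \frac{3}{2}\right)^{2} = \frac{9}{4}$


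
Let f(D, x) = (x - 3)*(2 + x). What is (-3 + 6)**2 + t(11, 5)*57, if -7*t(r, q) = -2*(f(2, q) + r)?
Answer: 2913/7 ≈ 416.14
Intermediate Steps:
f(D, x) = (-3 + x)*(2 + x)
t(r, q) = -12/7 - 2*q/7 + 2*r/7 + 2*q**2/7 (t(r, q) = -(-2)*((-6 + q**2 - q) + r)/7 = -(-2)*(-6 + r + q**2 - q)/7 = -(12 - 2*r - 2*q**2 + 2*q)/7 = -12/7 - 2*q/7 + 2*r/7 + 2*q**2/7)
(-3 + 6)**2 + t(11, 5)*57 = (-3 + 6)**2 + (-12/7 - 2/7*5 + (2/7)*11 + (2/7)*5**2)*57 = 3**2 + (-12/7 - 10/7 + 22/7 + (2/7)*25)*57 = 9 + (-12/7 - 10/7 + 22/7 + 50/7)*57 = 9 + (50/7)*57 = 9 + 2850/7 = 2913/7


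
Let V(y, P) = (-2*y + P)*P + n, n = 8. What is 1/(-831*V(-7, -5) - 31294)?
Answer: -1/547 ≈ -0.0018282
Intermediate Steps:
V(y, P) = 8 + P*(P - 2*y) (V(y, P) = (-2*y + P)*P + 8 = (P - 2*y)*P + 8 = P*(P - 2*y) + 8 = 8 + P*(P - 2*y))
1/(-831*V(-7, -5) - 31294) = 1/(-831*(8 + (-5)² - 2*(-5)*(-7)) - 31294) = 1/(-831*(8 + 25 - 70) - 31294) = 1/(-831*(-37) - 31294) = 1/(30747 - 31294) = 1/(-547) = -1/547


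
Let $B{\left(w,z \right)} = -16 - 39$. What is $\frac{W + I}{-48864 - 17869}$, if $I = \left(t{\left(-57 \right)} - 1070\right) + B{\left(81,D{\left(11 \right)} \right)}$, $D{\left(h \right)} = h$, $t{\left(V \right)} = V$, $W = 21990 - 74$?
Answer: $- \frac{20734}{66733} \approx -0.3107$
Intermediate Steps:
$W = 21916$ ($W = 21990 - 74 = 21916$)
$B{\left(w,z \right)} = -55$ ($B{\left(w,z \right)} = -16 - 39 = -55$)
$I = -1182$ ($I = \left(-57 - 1070\right) - 55 = -1127 - 55 = -1182$)
$\frac{W + I}{-48864 - 17869} = \frac{21916 - 1182}{-48864 - 17869} = \frac{20734}{-66733} = 20734 \left(- \frac{1}{66733}\right) = - \frac{20734}{66733}$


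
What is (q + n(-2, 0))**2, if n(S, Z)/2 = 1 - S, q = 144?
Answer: 22500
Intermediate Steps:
n(S, Z) = 2 - 2*S (n(S, Z) = 2*(1 - S) = 2 - 2*S)
(q + n(-2, 0))**2 = (144 + (2 - 2*(-2)))**2 = (144 + (2 + 4))**2 = (144 + 6)**2 = 150**2 = 22500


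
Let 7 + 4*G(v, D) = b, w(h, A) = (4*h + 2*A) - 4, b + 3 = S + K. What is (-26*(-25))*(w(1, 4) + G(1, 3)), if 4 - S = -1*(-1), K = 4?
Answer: 9425/2 ≈ 4712.5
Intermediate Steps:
S = 3 (S = 4 - (-1)*(-1) = 4 - 1*1 = 4 - 1 = 3)
b = 4 (b = -3 + (3 + 4) = -3 + 7 = 4)
w(h, A) = -4 + 2*A + 4*h (w(h, A) = (2*A + 4*h) - 4 = -4 + 2*A + 4*h)
G(v, D) = -¾ (G(v, D) = -7/4 + (¼)*4 = -7/4 + 1 = -¾)
(-26*(-25))*(w(1, 4) + G(1, 3)) = (-26*(-25))*((-4 + 2*4 + 4*1) - ¾) = 650*((-4 + 8 + 4) - ¾) = 650*(8 - ¾) = 650*(29/4) = 9425/2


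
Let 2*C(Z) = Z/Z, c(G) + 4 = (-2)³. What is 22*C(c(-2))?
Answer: 11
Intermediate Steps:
c(G) = -12 (c(G) = -4 + (-2)³ = -4 - 8 = -12)
C(Z) = ½ (C(Z) = (Z/Z)/2 = (½)*1 = ½)
22*C(c(-2)) = 22*(½) = 11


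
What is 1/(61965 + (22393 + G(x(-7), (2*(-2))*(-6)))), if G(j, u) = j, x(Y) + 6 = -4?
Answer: 1/84348 ≈ 1.1856e-5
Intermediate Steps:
x(Y) = -10 (x(Y) = -6 - 4 = -10)
1/(61965 + (22393 + G(x(-7), (2*(-2))*(-6)))) = 1/(61965 + (22393 - 10)) = 1/(61965 + 22383) = 1/84348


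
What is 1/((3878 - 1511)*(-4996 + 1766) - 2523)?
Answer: -1/7647933 ≈ -1.3075e-7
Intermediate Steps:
1/((3878 - 1511)*(-4996 + 1766) - 2523) = 1/(2367*(-3230) - 2523) = 1/(-7645410 - 2523) = 1/(-7647933) = -1/7647933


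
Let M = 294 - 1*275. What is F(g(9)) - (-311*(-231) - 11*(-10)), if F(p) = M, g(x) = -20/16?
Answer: -71932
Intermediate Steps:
M = 19 (M = 294 - 275 = 19)
g(x) = -5/4 (g(x) = -20*1/16 = -5/4)
F(p) = 19
F(g(9)) - (-311*(-231) - 11*(-10)) = 19 - (-311*(-231) - 11*(-10)) = 19 - (71841 + 110) = 19 - 1*71951 = 19 - 71951 = -71932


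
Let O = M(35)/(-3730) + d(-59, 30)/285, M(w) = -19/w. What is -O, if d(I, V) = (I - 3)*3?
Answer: 1618459/2480450 ≈ 0.65249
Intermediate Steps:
d(I, V) = -9 + 3*I (d(I, V) = (-3 + I)*3 = -9 + 3*I)
O = -1618459/2480450 (O = -19/35/(-3730) + (-9 + 3*(-59))/285 = -19*1/35*(-1/3730) + (-9 - 177)*(1/285) = -19/35*(-1/3730) - 186*1/285 = 19/130550 - 62/95 = -1618459/2480450 ≈ -0.65249)
-O = -1*(-1618459/2480450) = 1618459/2480450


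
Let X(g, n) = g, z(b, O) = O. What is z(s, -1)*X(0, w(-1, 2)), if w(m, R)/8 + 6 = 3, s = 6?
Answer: 0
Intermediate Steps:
w(m, R) = -24 (w(m, R) = -48 + 8*3 = -48 + 24 = -24)
z(s, -1)*X(0, w(-1, 2)) = -1*0 = 0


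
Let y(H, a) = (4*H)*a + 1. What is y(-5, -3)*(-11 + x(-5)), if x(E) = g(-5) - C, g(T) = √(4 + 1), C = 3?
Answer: -854 + 61*√5 ≈ -717.60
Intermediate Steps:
g(T) = √5
y(H, a) = 1 + 4*H*a (y(H, a) = 4*H*a + 1 = 1 + 4*H*a)
x(E) = -3 + √5 (x(E) = √5 - 1*3 = √5 - 3 = -3 + √5)
y(-5, -3)*(-11 + x(-5)) = (1 + 4*(-5)*(-3))*(-11 + (-3 + √5)) = (1 + 60)*(-14 + √5) = 61*(-14 + √5) = -854 + 61*√5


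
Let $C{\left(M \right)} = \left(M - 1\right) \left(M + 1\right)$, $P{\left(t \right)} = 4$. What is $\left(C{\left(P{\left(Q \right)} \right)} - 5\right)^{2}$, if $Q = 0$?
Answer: $100$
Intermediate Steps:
$C{\left(M \right)} = \left(1 + M\right) \left(-1 + M\right)$ ($C{\left(M \right)} = \left(-1 + M\right) \left(1 + M\right) = \left(1 + M\right) \left(-1 + M\right)$)
$\left(C{\left(P{\left(Q \right)} \right)} - 5\right)^{2} = \left(\left(-1 + 4^{2}\right) - 5\right)^{2} = \left(\left(-1 + 16\right) - 5\right)^{2} = \left(15 - 5\right)^{2} = 10^{2} = 100$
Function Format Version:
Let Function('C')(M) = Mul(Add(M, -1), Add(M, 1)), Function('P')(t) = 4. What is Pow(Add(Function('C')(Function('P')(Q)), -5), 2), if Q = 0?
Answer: 100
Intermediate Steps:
Function('C')(M) = Mul(Add(1, M), Add(-1, M)) (Function('C')(M) = Mul(Add(-1, M), Add(1, M)) = Mul(Add(1, M), Add(-1, M)))
Pow(Add(Function('C')(Function('P')(Q)), -5), 2) = Pow(Add(Add(-1, Pow(4, 2)), -5), 2) = Pow(Add(Add(-1, 16), -5), 2) = Pow(Add(15, -5), 2) = Pow(10, 2) = 100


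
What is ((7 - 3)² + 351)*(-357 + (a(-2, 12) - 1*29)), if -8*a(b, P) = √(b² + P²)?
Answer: -141662 - 367*√37/4 ≈ -1.4222e+5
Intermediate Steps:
a(b, P) = -√(P² + b²)/8 (a(b, P) = -√(b² + P²)/8 = -√(P² + b²)/8)
((7 - 3)² + 351)*(-357 + (a(-2, 12) - 1*29)) = ((7 - 3)² + 351)*(-357 + (-√(12² + (-2)²)/8 - 1*29)) = (4² + 351)*(-357 + (-√(144 + 4)/8 - 29)) = (16 + 351)*(-357 + (-√37/4 - 29)) = 367*(-357 + (-√37/4 - 29)) = 367*(-357 + (-29 - √37/4)) = 367*(-386 - √37/4) = -141662 - 367*√37/4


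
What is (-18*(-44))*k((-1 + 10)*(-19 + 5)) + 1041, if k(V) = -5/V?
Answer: 7507/7 ≈ 1072.4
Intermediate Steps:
(-18*(-44))*k((-1 + 10)*(-19 + 5)) + 1041 = (-18*(-44))*(-5*1/((-1 + 10)*(-19 + 5))) + 1041 = 792*(-5/(9*(-14))) + 1041 = 792*(-5/(-126)) + 1041 = 792*(-5*(-1/126)) + 1041 = 792*(5/126) + 1041 = 220/7 + 1041 = 7507/7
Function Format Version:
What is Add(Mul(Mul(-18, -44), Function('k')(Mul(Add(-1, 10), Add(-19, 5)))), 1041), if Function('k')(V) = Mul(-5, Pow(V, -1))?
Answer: Rational(7507, 7) ≈ 1072.4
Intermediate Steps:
Add(Mul(Mul(-18, -44), Function('k')(Mul(Add(-1, 10), Add(-19, 5)))), 1041) = Add(Mul(Mul(-18, -44), Mul(-5, Pow(Mul(Add(-1, 10), Add(-19, 5)), -1))), 1041) = Add(Mul(792, Mul(-5, Pow(Mul(9, -14), -1))), 1041) = Add(Mul(792, Mul(-5, Pow(-126, -1))), 1041) = Add(Mul(792, Mul(-5, Rational(-1, 126))), 1041) = Add(Mul(792, Rational(5, 126)), 1041) = Add(Rational(220, 7), 1041) = Rational(7507, 7)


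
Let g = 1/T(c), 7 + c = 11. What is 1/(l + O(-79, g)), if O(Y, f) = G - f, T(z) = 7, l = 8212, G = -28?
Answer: 7/57287 ≈ 0.00012219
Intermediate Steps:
c = 4 (c = -7 + 11 = 4)
g = ⅐ (g = 1/7 = ⅐ ≈ 0.14286)
O(Y, f) = -28 - f
1/(l + O(-79, g)) = 1/(8212 + (-28 - 1*⅐)) = 1/(8212 + (-28 - ⅐)) = 1/(8212 - 197/7) = 1/(57287/7) = 7/57287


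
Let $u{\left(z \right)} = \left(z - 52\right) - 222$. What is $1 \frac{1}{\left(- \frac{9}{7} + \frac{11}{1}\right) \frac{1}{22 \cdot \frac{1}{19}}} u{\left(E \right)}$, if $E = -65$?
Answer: $- \frac{26103}{646} \approx -40.407$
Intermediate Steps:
$u{\left(z \right)} = -274 + z$ ($u{\left(z \right)} = \left(-52 + z\right) - 222 = -274 + z$)
$1 \frac{1}{\left(- \frac{9}{7} + \frac{11}{1}\right) \frac{1}{22 \cdot \frac{1}{19}}} u{\left(E \right)} = 1 \frac{1}{\left(- \frac{9}{7} + \frac{11}{1}\right) \frac{1}{22 \cdot \frac{1}{19}}} \left(-274 - 65\right) = 1 \frac{1}{\left(\left(-9\right) \frac{1}{7} + 11 \cdot 1\right) \frac{1}{22 \cdot \frac{1}{19}}} \left(-339\right) = 1 \frac{1}{\left(- \frac{9}{7} + 11\right) \frac{1}{\frac{22}{19}}} \left(-339\right) = 1 \frac{1}{\frac{68}{7} \cdot \frac{19}{22}} \left(-339\right) = 1 \frac{1}{\frac{646}{77}} \left(-339\right) = 1 \cdot \frac{77}{646} \left(-339\right) = \frac{77}{646} \left(-339\right) = - \frac{26103}{646}$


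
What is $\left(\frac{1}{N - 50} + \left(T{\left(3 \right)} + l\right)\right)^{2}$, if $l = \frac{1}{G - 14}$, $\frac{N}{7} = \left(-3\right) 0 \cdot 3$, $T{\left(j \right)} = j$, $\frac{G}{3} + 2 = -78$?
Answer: $\frac{89283601}{10080625} \approx 8.8569$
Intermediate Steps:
$G = -240$ ($G = -6 + 3 \left(-78\right) = -6 - 234 = -240$)
$N = 0$ ($N = 7 \left(-3\right) 0 \cdot 3 = 7 \cdot 0 \cdot 3 = 7 \cdot 0 = 0$)
$l = - \frac{1}{254}$ ($l = \frac{1}{-240 - 14} = \frac{1}{-254} = - \frac{1}{254} \approx -0.003937$)
$\left(\frac{1}{N - 50} + \left(T{\left(3 \right)} + l\right)\right)^{2} = \left(\frac{1}{0 - 50} + \left(3 - \frac{1}{254}\right)\right)^{2} = \left(\frac{1}{-50} + \frac{761}{254}\right)^{2} = \left(- \frac{1}{50} + \frac{761}{254}\right)^{2} = \left(\frac{9449}{3175}\right)^{2} = \frac{89283601}{10080625}$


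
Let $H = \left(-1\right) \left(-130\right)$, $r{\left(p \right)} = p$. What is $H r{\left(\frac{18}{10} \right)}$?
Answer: $234$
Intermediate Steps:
$H = 130$
$H r{\left(\frac{18}{10} \right)} = 130 \cdot \frac{18}{10} = 130 \cdot 18 \cdot \frac{1}{10} = 130 \cdot \frac{9}{5} = 234$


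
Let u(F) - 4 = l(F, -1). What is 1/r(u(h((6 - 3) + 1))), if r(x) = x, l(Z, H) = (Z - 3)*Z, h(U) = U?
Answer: ⅛ ≈ 0.12500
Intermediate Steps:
l(Z, H) = Z*(-3 + Z) (l(Z, H) = (-3 + Z)*Z = Z*(-3 + Z))
u(F) = 4 + F*(-3 + F)
1/r(u(h((6 - 3) + 1))) = 1/(4 + ((6 - 3) + 1)*(-3 + ((6 - 3) + 1))) = 1/(4 + (3 + 1)*(-3 + (3 + 1))) = 1/(4 + 4*(-3 + 4)) = 1/(4 + 4*1) = 1/(4 + 4) = 1/8 = ⅛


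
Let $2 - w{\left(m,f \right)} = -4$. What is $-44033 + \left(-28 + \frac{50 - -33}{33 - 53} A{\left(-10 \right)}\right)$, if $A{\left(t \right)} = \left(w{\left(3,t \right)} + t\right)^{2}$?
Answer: $- \frac{220637}{5} \approx -44127.0$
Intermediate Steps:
$w{\left(m,f \right)} = 6$ ($w{\left(m,f \right)} = 2 - -4 = 2 + 4 = 6$)
$A{\left(t \right)} = \left(6 + t\right)^{2}$
$-44033 + \left(-28 + \frac{50 - -33}{33 - 53} A{\left(-10 \right)}\right) = -44033 + \left(-28 + \frac{50 - -33}{33 - 53} \left(6 - 10\right)^{2}\right) = -44033 + \left(-28 + \frac{50 + 33}{-20} \left(-4\right)^{2}\right) = -44033 + \left(-28 + 83 \left(- \frac{1}{20}\right) 16\right) = -44033 - \frac{472}{5} = - \frac{220637}{5}$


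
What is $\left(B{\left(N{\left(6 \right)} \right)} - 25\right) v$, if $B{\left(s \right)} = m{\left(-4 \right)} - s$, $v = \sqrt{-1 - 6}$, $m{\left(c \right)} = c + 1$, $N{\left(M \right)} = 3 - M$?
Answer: $- 25 i \sqrt{7} \approx - 66.144 i$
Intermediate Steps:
$m{\left(c \right)} = 1 + c$
$v = i \sqrt{7}$ ($v = \sqrt{-7} = i \sqrt{7} \approx 2.6458 i$)
$B{\left(s \right)} = -3 - s$ ($B{\left(s \right)} = \left(1 - 4\right) - s = -3 - s$)
$\left(B{\left(N{\left(6 \right)} \right)} - 25\right) v = \left(\left(-3 - \left(3 - 6\right)\right) - 25\right) i \sqrt{7} = \left(\left(-3 - -3\right) - 25\right) i \sqrt{7} = \left(\left(-3 + 3\right) - 25\right) i \sqrt{7} = \left(0 - 25\right) i \sqrt{7} = - 25 i \sqrt{7}$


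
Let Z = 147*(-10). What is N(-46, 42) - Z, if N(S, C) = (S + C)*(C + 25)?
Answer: 1202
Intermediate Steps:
N(S, C) = (25 + C)*(C + S) (N(S, C) = (C + S)*(25 + C) = (25 + C)*(C + S))
Z = -1470
N(-46, 42) - Z = (42² + 25*42 + 25*(-46) + 42*(-46)) - 1*(-1470) = (1764 + 1050 - 1150 - 1932) + 1470 = -268 + 1470 = 1202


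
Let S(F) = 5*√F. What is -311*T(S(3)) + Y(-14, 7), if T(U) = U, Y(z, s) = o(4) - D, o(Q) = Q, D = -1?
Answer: 5 - 1555*√3 ≈ -2688.3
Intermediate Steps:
Y(z, s) = 5 (Y(z, s) = 4 - 1*(-1) = 4 + 1 = 5)
-311*T(S(3)) + Y(-14, 7) = -1555*√3 + 5 = 5 - 1555*√3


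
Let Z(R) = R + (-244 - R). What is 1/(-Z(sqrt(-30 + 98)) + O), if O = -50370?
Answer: -1/50126 ≈ -1.9950e-5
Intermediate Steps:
Z(R) = -244
1/(-Z(sqrt(-30 + 98)) + O) = 1/(-1*(-244) - 50370) = 1/(244 - 50370) = 1/(-50126) = -1/50126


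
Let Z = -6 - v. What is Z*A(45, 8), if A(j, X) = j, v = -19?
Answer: 585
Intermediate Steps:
Z = 13 (Z = -6 - 1*(-19) = -6 + 19 = 13)
Z*A(45, 8) = 13*45 = 585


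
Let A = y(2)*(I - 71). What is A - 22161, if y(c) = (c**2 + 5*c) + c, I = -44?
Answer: -24001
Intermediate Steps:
y(c) = c**2 + 6*c
A = -1840 (A = (2*(6 + 2))*(-44 - 71) = (2*8)*(-115) = 16*(-115) = -1840)
A - 22161 = -1840 - 22161 = -24001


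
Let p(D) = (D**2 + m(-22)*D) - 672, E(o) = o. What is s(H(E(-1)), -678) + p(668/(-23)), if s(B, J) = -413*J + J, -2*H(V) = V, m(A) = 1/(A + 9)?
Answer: 1922188604/6877 ≈ 2.7951e+5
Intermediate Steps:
m(A) = 1/(9 + A)
H(V) = -V/2
s(B, J) = -412*J
p(D) = -672 + D**2 - D/13 (p(D) = (D**2 + D/(9 - 22)) - 672 = (D**2 + D/(-13)) - 672 = (D**2 - D/13) - 672 = -672 + D**2 - D/13)
s(H(E(-1)), -678) + p(668/(-23)) = -412*(-678) + (-672 + (668/(-23))**2 - 668/(13*(-23))) = 279336 + (-672 + (668*(-1/23))**2 - 668*(-1)/(13*23)) = 279336 + (-672 + (-668/23)**2 - 1/13*(-668/23)) = 279336 + (-672 + 446224/529 + 668/299) = 279336 + 1194932/6877 = 1922188604/6877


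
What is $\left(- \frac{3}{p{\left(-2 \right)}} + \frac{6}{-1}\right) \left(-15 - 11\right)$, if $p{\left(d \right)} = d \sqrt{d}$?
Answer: $156 + \frac{39 i \sqrt{2}}{2} \approx 156.0 + 27.577 i$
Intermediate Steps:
$p{\left(d \right)} = d^{\frac{3}{2}}$
$\left(- \frac{3}{p{\left(-2 \right)}} + \frac{6}{-1}\right) \left(-15 - 11\right) = \left(- \frac{3}{\left(-2\right)^{\frac{3}{2}}} + \frac{6}{-1}\right) \left(-15 - 11\right) = \left(- \frac{3}{\left(-2\right) i \sqrt{2}} + 6 \left(-1\right)\right) \left(-26\right) = \left(- 3 \frac{i \sqrt{2}}{4} - 6\right) \left(-26\right) = \left(- \frac{3 i \sqrt{2}}{4} - 6\right) \left(-26\right) = \left(-6 - \frac{3 i \sqrt{2}}{4}\right) \left(-26\right) = 156 + \frac{39 i \sqrt{2}}{2}$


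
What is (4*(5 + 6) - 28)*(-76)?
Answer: -1216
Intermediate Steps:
(4*(5 + 6) - 28)*(-76) = (4*11 - 28)*(-76) = (44 - 28)*(-76) = 16*(-76) = -1216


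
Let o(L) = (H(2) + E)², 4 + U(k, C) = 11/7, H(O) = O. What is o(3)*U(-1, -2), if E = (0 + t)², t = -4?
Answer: -5508/7 ≈ -786.86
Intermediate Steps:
E = 16 (E = (0 - 4)² = (-4)² = 16)
U(k, C) = -17/7 (U(k, C) = -4 + 11/7 = -17/7)
o(L) = 324 (o(L) = (2 + 16)² = 18² = 324)
o(3)*U(-1, -2) = 324*(-17/7) = -5508/7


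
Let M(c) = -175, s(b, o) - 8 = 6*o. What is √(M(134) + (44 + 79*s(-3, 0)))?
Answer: √501 ≈ 22.383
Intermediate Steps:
s(b, o) = 8 + 6*o
√(M(134) + (44 + 79*s(-3, 0))) = √(-175 + (44 + 79*(8 + 6*0))) = √(-175 + (44 + 79*(8 + 0))) = √(-175 + (44 + 79*8)) = √(-175 + (44 + 632)) = √(-175 + 676) = √501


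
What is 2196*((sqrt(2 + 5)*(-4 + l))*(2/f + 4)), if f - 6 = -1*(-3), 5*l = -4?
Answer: -222528*sqrt(7)/5 ≈ -1.1775e+5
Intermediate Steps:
l = -4/5 (l = (1/5)*(-4) = -4/5 ≈ -0.80000)
f = 9 (f = 6 - 1*(-3) = 6 + 3 = 9)
2196*((sqrt(2 + 5)*(-4 + l))*(2/f + 4)) = 2196*((sqrt(2 + 5)*(-4 - 4/5))*(2/9 + 4)) = 2196*((sqrt(7)*(-24/5))*(2*(1/9) + 4)) = 2196*((-24*sqrt(7)/5)*(2/9 + 4)) = 2196*(-24*sqrt(7)/5*(38/9)) = 2196*(-304*sqrt(7)/15) = -222528*sqrt(7)/5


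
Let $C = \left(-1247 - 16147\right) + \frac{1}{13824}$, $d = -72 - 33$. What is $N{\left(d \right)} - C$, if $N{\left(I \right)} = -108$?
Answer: $\frac{238961663}{13824} \approx 17286.0$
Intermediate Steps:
$d = -105$
$C = - \frac{240454655}{13824}$ ($C = -17394 + \frac{1}{13824} = - \frac{240454655}{13824} \approx -17394.0$)
$N{\left(d \right)} - C = -108 - - \frac{240454655}{13824} = -108 + \frac{240454655}{13824} = \frac{238961663}{13824}$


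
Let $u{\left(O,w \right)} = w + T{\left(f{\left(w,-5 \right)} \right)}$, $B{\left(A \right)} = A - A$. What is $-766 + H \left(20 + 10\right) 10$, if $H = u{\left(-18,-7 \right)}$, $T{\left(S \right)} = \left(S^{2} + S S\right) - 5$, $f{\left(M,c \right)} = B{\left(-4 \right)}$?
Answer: $-4366$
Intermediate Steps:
$B{\left(A \right)} = 0$
$f{\left(M,c \right)} = 0$
$T{\left(S \right)} = -5 + 2 S^{2}$ ($T{\left(S \right)} = \left(S^{2} + S^{2}\right) - 5 = 2 S^{2} - 5 = -5 + 2 S^{2}$)
$u{\left(O,w \right)} = -5 + w$ ($u{\left(O,w \right)} = w - \left(5 - 2 \cdot 0^{2}\right) = w + \left(-5 + 2 \cdot 0\right) = w + \left(-5 + 0\right) = w - 5 = -5 + w$)
$H = -12$ ($H = -5 - 7 = -12$)
$-766 + H \left(20 + 10\right) 10 = -766 - 12 \left(20 + 10\right) 10 = -766 - 12 \cdot 30 \cdot 10 = -766 - 3600 = -4366$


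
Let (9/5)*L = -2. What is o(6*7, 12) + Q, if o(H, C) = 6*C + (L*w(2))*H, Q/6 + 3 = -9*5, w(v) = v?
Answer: -928/3 ≈ -309.33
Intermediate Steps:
L = -10/9 (L = (5/9)*(-2) = -10/9 ≈ -1.1111)
Q = -288 (Q = -18 + 6*(-9*5) = -18 + 6*(-45) = -18 - 270 = -288)
o(H, C) = 6*C - 20*H/9 (o(H, C) = 6*C + (-10/9*2)*H = 6*C - 20*H/9)
o(6*7, 12) + Q = (6*12 - 40*7/3) - 288 = (72 - 20/9*42) - 288 = (72 - 280/3) - 288 = -64/3 - 288 = -928/3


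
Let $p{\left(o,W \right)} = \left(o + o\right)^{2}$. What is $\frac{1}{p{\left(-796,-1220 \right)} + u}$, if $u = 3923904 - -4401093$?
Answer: $\frac{1}{10859461} \approx 9.2086 \cdot 10^{-8}$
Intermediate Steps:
$u = 8324997$ ($u = 3923904 + 4401093 = 8324997$)
$p{\left(o,W \right)} = 4 o^{2}$ ($p{\left(o,W \right)} = \left(2 o\right)^{2} = 4 o^{2}$)
$\frac{1}{p{\left(-796,-1220 \right)} + u} = \frac{1}{4 \left(-796\right)^{2} + 8324997} = \frac{1}{4 \cdot 633616 + 8324997} = \frac{1}{2534464 + 8324997} = \frac{1}{10859461}$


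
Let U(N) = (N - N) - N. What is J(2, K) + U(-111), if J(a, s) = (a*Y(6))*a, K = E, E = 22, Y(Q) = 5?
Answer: 131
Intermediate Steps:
K = 22
J(a, s) = 5*a² (J(a, s) = (a*5)*a = (5*a)*a = 5*a²)
U(N) = -N (U(N) = 0 - N = -N)
J(2, K) + U(-111) = 5*2² - 1*(-111) = 5*4 + 111 = 20 + 111 = 131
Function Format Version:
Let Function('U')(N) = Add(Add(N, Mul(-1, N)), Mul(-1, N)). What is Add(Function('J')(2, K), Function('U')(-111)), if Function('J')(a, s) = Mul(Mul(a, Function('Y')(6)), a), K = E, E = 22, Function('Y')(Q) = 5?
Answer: 131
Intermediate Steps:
K = 22
Function('J')(a, s) = Mul(5, Pow(a, 2)) (Function('J')(a, s) = Mul(Mul(a, 5), a) = Mul(Mul(5, a), a) = Mul(5, Pow(a, 2)))
Function('U')(N) = Mul(-1, N) (Function('U')(N) = Add(0, Mul(-1, N)) = Mul(-1, N))
Add(Function('J')(2, K), Function('U')(-111)) = Add(Mul(5, Pow(2, 2)), Mul(-1, -111)) = Add(Mul(5, 4), 111) = Add(20, 111) = 131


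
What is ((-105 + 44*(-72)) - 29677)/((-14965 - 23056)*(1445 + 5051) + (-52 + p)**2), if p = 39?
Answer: 32950/246984247 ≈ 0.00013341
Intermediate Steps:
((-105 + 44*(-72)) - 29677)/((-14965 - 23056)*(1445 + 5051) + (-52 + p)**2) = ((-105 + 44*(-72)) - 29677)/((-14965 - 23056)*(1445 + 5051) + (-52 + 39)**2) = ((-105 - 3168) - 29677)/(-38021*6496 + (-13)**2) = (-3273 - 29677)/(-246984416 + 169) = -32950/(-246984247) = -32950*(-1/246984247) = 32950/246984247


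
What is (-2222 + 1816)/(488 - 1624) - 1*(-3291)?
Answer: 1869491/568 ≈ 3291.4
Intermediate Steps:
(-2222 + 1816)/(488 - 1624) - 1*(-3291) = -406/(-1136) + 3291 = -406*(-1/1136) + 3291 = 203/568 + 3291 = 1869491/568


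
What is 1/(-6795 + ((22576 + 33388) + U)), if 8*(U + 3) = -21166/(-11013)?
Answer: 44052/2165871215 ≈ 2.0339e-5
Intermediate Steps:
U = -121573/44052 (U = -3 + (-21166/(-11013))/8 = -3 + (-21166*(-1/11013))/8 = -3 + (⅛)*(21166/11013) = -3 + 10583/44052 = -121573/44052 ≈ -2.7598)
1/(-6795 + ((22576 + 33388) + U)) = 1/(-6795 + ((22576 + 33388) - 121573/44052)) = 1/(-6795 + (55964 - 121573/44052)) = 1/(-6795 + 2465204555/44052) = 1/(2165871215/44052) = 44052/2165871215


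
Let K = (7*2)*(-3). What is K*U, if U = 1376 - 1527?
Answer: 6342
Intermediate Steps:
U = -151
K = -42 (K = 14*(-3) = -42)
K*U = -42*(-151) = 6342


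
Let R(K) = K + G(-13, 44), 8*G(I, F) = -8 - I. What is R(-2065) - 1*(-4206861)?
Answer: 33638373/8 ≈ 4.2048e+6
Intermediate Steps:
G(I, F) = -1 - I/8 (G(I, F) = (-8 - I)/8 = -1 - I/8)
R(K) = 5/8 + K (R(K) = K + (-1 - ⅛*(-13)) = K + (-1 + 13/8) = K + 5/8 = 5/8 + K)
R(-2065) - 1*(-4206861) = (5/8 - 2065) - 1*(-4206861) = -16515/8 + 4206861 = 33638373/8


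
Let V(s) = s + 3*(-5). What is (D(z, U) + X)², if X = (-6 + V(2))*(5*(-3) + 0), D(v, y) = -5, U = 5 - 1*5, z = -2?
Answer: 78400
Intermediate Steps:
V(s) = -15 + s (V(s) = s - 15 = -15 + s)
U = 0 (U = 5 - 5 = 0)
X = 285 (X = (-6 + (-15 + 2))*(5*(-3) + 0) = (-6 - 13)*(-15 + 0) = -19*(-15) = 285)
(D(z, U) + X)² = (-5 + 285)² = 280² = 78400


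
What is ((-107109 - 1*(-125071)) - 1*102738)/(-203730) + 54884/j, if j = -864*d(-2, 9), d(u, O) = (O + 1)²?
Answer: -32140591/146685600 ≈ -0.21911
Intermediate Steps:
d(u, O) = (1 + O)²
j = -86400 (j = -864*(1 + 9)² = -864*10² = -864*100 = -86400)
((-107109 - 1*(-125071)) - 1*102738)/(-203730) + 54884/j = ((-107109 - 1*(-125071)) - 1*102738)/(-203730) + 54884/(-86400) = ((-107109 + 125071) - 102738)*(-1/203730) + 54884*(-1/86400) = (17962 - 102738)*(-1/203730) - 13721/21600 = -84776*(-1/203730) - 13721/21600 = 42388/101865 - 13721/21600 = -32140591/146685600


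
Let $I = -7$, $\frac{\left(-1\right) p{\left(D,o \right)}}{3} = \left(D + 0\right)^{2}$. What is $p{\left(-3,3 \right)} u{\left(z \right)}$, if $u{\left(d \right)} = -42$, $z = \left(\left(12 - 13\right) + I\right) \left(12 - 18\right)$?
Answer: $1134$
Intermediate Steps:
$p{\left(D,o \right)} = - 3 D^{2}$ ($p{\left(D,o \right)} = - 3 \left(D + 0\right)^{2} = - 3 D^{2}$)
$z = 48$ ($z = \left(\left(12 - 13\right) - 7\right) \left(12 - 18\right) = \left(-1 - 7\right) \left(-6\right) = \left(-8\right) \left(-6\right) = 48$)
$p{\left(-3,3 \right)} u{\left(z \right)} = - 3 \left(-3\right)^{2} \left(-42\right) = \left(-3\right) 9 \left(-42\right) = \left(-27\right) \left(-42\right) = 1134$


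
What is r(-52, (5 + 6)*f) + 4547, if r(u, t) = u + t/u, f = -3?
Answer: 233773/52 ≈ 4495.6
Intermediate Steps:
r(-52, (5 + 6)*f) + 4547 = (-52 + ((5 + 6)*(-3))/(-52)) + 4547 = (-52 + (11*(-3))*(-1/52)) + 4547 = (-52 - 33*(-1/52)) + 4547 = (-52 + 33/52) + 4547 = -2671/52 + 4547 = 233773/52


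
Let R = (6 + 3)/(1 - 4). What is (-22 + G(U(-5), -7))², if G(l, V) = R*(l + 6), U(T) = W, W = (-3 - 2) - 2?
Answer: 361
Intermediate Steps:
R = -3 (R = 9/(-3) = 9*(-⅓) = -3)
W = -7 (W = -5 - 2 = -7)
U(T) = -7
G(l, V) = -18 - 3*l (G(l, V) = -3*(l + 6) = -3*(6 + l) = -18 - 3*l)
(-22 + G(U(-5), -7))² = (-22 + (-18 - 3*(-7)))² = (-22 + (-18 + 21))² = (-22 + 3)² = (-19)² = 361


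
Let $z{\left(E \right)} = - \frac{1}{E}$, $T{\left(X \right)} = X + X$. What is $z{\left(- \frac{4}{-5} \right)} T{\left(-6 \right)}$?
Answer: $15$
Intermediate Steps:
$T{\left(X \right)} = 2 X$
$z{\left(- \frac{4}{-5} \right)} T{\left(-6 \right)} = - \frac{1}{\left(-4\right) \frac{1}{-5}} \cdot 2 \left(-6\right) = - \frac{1}{\left(-4\right) \left(- \frac{1}{5}\right)} \left(-12\right) = - \frac{1}{\frac{4}{5}} \left(-12\right) = \left(-1\right) \frac{5}{4} \left(-12\right) = \left(- \frac{5}{4}\right) \left(-12\right) = 15$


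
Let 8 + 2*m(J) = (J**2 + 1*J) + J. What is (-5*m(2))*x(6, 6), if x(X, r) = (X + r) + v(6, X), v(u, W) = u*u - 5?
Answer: 0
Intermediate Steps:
v(u, W) = -5 + u**2 (v(u, W) = u**2 - 5 = -5 + u**2)
x(X, r) = 31 + X + r (x(X, r) = (X + r) + (-5 + 6**2) = (X + r) + (-5 + 36) = (X + r) + 31 = 31 + X + r)
m(J) = -4 + J + J**2/2 (m(J) = -4 + ((J**2 + 1*J) + J)/2 = -4 + ((J**2 + J) + J)/2 = -4 + ((J + J**2) + J)/2 = -4 + (J**2 + 2*J)/2 = -4 + (J + J**2/2) = -4 + J + J**2/2)
(-5*m(2))*x(6, 6) = (-5*(-4 + 2 + (1/2)*2**2))*(31 + 6 + 6) = -5*(-4 + 2 + (1/2)*4)*43 = -5*(-4 + 2 + 2)*43 = -5*0*43 = 0*43 = 0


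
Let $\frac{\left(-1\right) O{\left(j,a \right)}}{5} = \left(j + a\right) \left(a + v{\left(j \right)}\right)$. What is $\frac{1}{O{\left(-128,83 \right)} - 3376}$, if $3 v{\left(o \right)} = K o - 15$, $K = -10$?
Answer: $\frac{1}{110174} \approx 9.0766 \cdot 10^{-6}$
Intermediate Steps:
$v{\left(o \right)} = -5 - \frac{10 o}{3}$ ($v{\left(o \right)} = \frac{- 10 o - 15}{3} = \frac{-15 - 10 o}{3} = -5 - \frac{10 o}{3}$)
$O{\left(j,a \right)} = - 5 \left(a + j\right) \left(-5 + a - \frac{10 j}{3}\right)$ ($O{\left(j,a \right)} = - 5 \left(j + a\right) \left(a - \left(5 + \frac{10 j}{3}\right)\right) = - 5 \left(a + j\right) \left(-5 + a - \frac{10 j}{3}\right)$)
$\frac{1}{O{\left(-128,83 \right)} - 3376} = \frac{1}{\left(- 5 \cdot 83^{2} + 25 \cdot 83 + 25 \left(-128\right) + \frac{50 \left(-128\right)^{2}}{3} + \frac{35}{3} \cdot 83 \left(-128\right)\right) - 3376} = \frac{1}{\left(\left(-5\right) 6889 + 2075 - 3200 + \frac{50}{3} \cdot 16384 - \frac{371840}{3}\right) - 3376} = \frac{1}{\left(-34445 + 2075 - 3200 + \frac{819200}{3} - \frac{371840}{3}\right) - 3376} = \frac{1}{113550 - 3376} = \frac{1}{110174}$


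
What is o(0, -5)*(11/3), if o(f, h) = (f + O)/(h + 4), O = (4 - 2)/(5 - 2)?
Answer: -22/9 ≈ -2.4444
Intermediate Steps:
O = ⅔ (O = 2/3 = 2*(⅓) = ⅔ ≈ 0.66667)
o(f, h) = (⅔ + f)/(4 + h) (o(f, h) = (f + ⅔)/(h + 4) = (⅔ + f)/(4 + h))
o(0, -5)*(11/3) = ((⅔ + 0)/(4 - 5))*(11/3) = ((⅔)/(-1))*(11*(⅓)) = -1*⅔*(11/3) = -⅔*11/3 = -22/9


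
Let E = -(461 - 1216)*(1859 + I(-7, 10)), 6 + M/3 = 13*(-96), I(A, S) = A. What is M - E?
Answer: -1402022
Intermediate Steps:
M = -3762 (M = -18 + 3*(13*(-96)) = -18 + 3*(-1248) = -18 - 3744 = -3762)
E = 1398260 (E = -(461 - 1216)*(1859 - 7) = -(-755)*1852 = -1*(-1398260) = 1398260)
M - E = -3762 - 1*1398260 = -3762 - 1398260 = -1402022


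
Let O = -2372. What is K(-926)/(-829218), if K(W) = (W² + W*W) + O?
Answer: -285430/138203 ≈ -2.0653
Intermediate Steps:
K(W) = -2372 + 2*W² (K(W) = (W² + W*W) - 2372 = (W² + W²) - 2372 = 2*W² - 2372 = -2372 + 2*W²)
K(-926)/(-829218) = (-2372 + 2*(-926)²)/(-829218) = (-2372 + 2*857476)*(-1/829218) = (-2372 + 1714952)*(-1/829218) = 1712580*(-1/829218) = -285430/138203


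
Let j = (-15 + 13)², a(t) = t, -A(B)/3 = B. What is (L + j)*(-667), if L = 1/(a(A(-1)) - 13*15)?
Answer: -511589/192 ≈ -2664.5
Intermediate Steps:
A(B) = -3*B
j = 4 (j = (-2)² = 4)
L = -1/192 (L = 1/(-3*(-1) - 13*15) = 1/(3 - 195) = 1/(-192) = -1/192 ≈ -0.0052083)
(L + j)*(-667) = (-1/192 + 4)*(-667) = (767/192)*(-667) = -511589/192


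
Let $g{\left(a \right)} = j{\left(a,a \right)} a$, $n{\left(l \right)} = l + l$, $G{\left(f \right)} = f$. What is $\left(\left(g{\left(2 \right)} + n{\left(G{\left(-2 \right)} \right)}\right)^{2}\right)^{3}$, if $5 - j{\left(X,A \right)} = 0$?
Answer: $46656$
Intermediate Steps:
$j{\left(X,A \right)} = 5$ ($j{\left(X,A \right)} = 5 - 0 = 5 + 0 = 5$)
$n{\left(l \right)} = 2 l$
$g{\left(a \right)} = 5 a$
$\left(\left(g{\left(2 \right)} + n{\left(G{\left(-2 \right)} \right)}\right)^{2}\right)^{3} = \left(\left(5 \cdot 2 + 2 \left(-2\right)\right)^{2}\right)^{3} = \left(\left(10 - 4\right)^{2}\right)^{3} = \left(6^{2}\right)^{3} = 36^{3} = 46656$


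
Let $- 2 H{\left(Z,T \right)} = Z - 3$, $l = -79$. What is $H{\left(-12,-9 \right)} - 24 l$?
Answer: $\frac{3807}{2} \approx 1903.5$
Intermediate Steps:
$H{\left(Z,T \right)} = \frac{3}{2} - \frac{Z}{2}$ ($H{\left(Z,T \right)} = - \frac{Z - 3}{2} = - \frac{-3 + Z}{2} = \frac{3}{2} - \frac{Z}{2}$)
$H{\left(-12,-9 \right)} - 24 l = \left(\frac{3}{2} - -6\right) - -1896 = \left(\frac{3}{2} + 6\right) + 1896 = \frac{15}{2} + 1896 = \frac{3807}{2}$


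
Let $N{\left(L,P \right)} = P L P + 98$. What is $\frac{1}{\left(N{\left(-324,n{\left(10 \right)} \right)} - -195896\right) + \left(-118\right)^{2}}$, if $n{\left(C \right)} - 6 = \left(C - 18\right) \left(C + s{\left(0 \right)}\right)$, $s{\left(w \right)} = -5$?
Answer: $- \frac{1}{164626} \approx -6.0744 \cdot 10^{-6}$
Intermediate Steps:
$n{\left(C \right)} = 6 + \left(-18 + C\right) \left(-5 + C\right)$ ($n{\left(C \right)} = 6 + \left(C - 18\right) \left(C - 5\right) = 6 + \left(-18 + C\right) \left(-5 + C\right)$)
$N{\left(L,P \right)} = 98 + L P^{2}$ ($N{\left(L,P \right)} = L P P + 98 = L P^{2} + 98 = 98 + L P^{2}$)
$\frac{1}{\left(N{\left(-324,n{\left(10 \right)} \right)} - -195896\right) + \left(-118\right)^{2}} = \frac{1}{\left(\left(98 - 324 \left(96 + 10^{2} - 230\right)^{2}\right) - -195896\right) + \left(-118\right)^{2}} = \frac{1}{\left(\left(98 - 324 \left(96 + 100 - 230\right)^{2}\right) + 195896\right) + 13924} = \frac{1}{\left(\left(98 - 324 \left(-34\right)^{2}\right) + 195896\right) + 13924} = \frac{1}{\left(\left(98 - 374544\right) + 195896\right) + 13924} = \frac{1}{\left(-374446 + 195896\right) + 13924} = \frac{1}{-178550 + 13924} = \frac{1}{-164626} = - \frac{1}{164626}$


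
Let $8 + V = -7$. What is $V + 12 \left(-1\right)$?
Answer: $-27$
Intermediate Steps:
$V = -15$ ($V = -8 - 7 = -15$)
$V + 12 \left(-1\right) = -15 + 12 \left(-1\right) = -15 - 12 = -27$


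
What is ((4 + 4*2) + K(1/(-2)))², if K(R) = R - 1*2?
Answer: 361/4 ≈ 90.250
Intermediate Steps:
K(R) = -2 + R (K(R) = R - 2 = -2 + R)
((4 + 4*2) + K(1/(-2)))² = ((4 + 4*2) + (-2 + 1/(-2)))² = ((4 + 8) + (-2 - ½))² = (12 - 5/2)² = (19/2)² = 361/4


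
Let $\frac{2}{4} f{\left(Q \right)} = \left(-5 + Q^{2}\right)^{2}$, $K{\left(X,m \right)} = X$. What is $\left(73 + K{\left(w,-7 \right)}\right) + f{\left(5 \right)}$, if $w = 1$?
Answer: $874$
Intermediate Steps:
$f{\left(Q \right)} = 2 \left(-5 + Q^{2}\right)^{2}$
$\left(73 + K{\left(w,-7 \right)}\right) + f{\left(5 \right)} = \left(73 + 1\right) + 2 \left(-5 + 5^{2}\right)^{2} = 74 + 2 \left(-5 + 25\right)^{2} = 74 + 2 \cdot 20^{2} = 74 + 2 \cdot 400 = 74 + 800 = 874$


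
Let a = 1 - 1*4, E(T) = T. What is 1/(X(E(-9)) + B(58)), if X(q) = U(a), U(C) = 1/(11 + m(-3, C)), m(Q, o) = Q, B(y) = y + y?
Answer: 8/929 ≈ 0.0086114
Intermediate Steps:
B(y) = 2*y
a = -3 (a = 1 - 4 = -3)
U(C) = 1/8 (U(C) = 1/(11 - 3) = 1/8)
X(q) = 1/8
1/(X(E(-9)) + B(58)) = 1/(1/8 + 2*58) = 1/(1/8 + 116) = 1/(929/8) = 8/929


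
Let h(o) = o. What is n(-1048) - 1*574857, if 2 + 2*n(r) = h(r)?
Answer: -575382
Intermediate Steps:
n(r) = -1 + r/2
n(-1048) - 1*574857 = (-1 + (1/2)*(-1048)) - 1*574857 = (-1 - 524) - 574857 = -525 - 574857 = -575382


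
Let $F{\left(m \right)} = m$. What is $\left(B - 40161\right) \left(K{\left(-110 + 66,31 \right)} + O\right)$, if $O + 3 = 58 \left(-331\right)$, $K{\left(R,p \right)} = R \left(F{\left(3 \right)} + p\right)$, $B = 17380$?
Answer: $471498357$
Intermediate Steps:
$K{\left(R,p \right)} = R \left(3 + p\right)$
$O = -19201$ ($O = -3 + 58 \left(-331\right) = -3 - 19198 = -19201$)
$\left(B - 40161\right) \left(K{\left(-110 + 66,31 \right)} + O\right) = \left(17380 - 40161\right) \left(\left(-110 + 66\right) \left(3 + 31\right) - 19201\right) = - 22781 \left(\left(-44\right) 34 - 19201\right) = - 22781 \left(-1496 - 19201\right) = \left(-22781\right) \left(-20697\right) = 471498357$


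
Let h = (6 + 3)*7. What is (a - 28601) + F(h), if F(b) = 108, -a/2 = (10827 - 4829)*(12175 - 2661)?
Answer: -114158437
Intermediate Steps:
a = -114129944 (a = -2*(10827 - 4829)*(12175 - 2661) = -11996*9514 = -2*57064972 = -114129944)
h = 63 (h = 9*7 = 63)
(a - 28601) + F(h) = (-114129944 - 28601) + 108 = -114158545 + 108 = -114158437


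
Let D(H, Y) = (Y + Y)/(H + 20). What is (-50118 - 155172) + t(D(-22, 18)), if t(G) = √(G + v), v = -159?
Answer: -205290 + I*√177 ≈ -2.0529e+5 + 13.304*I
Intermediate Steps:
D(H, Y) = 2*Y/(20 + H) (D(H, Y) = (2*Y)/(20 + H) = 2*Y/(20 + H))
t(G) = √(-159 + G) (t(G) = √(G - 159) = √(-159 + G))
(-50118 - 155172) + t(D(-22, 18)) = (-50118 - 155172) + √(-159 + 2*18/(20 - 22)) = -205290 + √(-159 + 2*18/(-2)) = -205290 + √(-159 + 2*18*(-½)) = -205290 + √(-159 - 18) = -205290 + √(-177) = -205290 + I*√177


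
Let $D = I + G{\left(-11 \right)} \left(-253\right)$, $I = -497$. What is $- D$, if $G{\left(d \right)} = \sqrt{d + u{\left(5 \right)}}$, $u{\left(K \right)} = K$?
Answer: $497 + 253 i \sqrt{6} \approx 497.0 + 619.72 i$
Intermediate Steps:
$G{\left(d \right)} = \sqrt{5 + d}$ ($G{\left(d \right)} = \sqrt{d + 5} = \sqrt{5 + d}$)
$D = -497 - 253 i \sqrt{6}$ ($D = -497 + \sqrt{5 - 11} \left(-253\right) = -497 + \sqrt{-6} \left(-253\right) = -497 + i \sqrt{6} \left(-253\right) = -497 - 253 i \sqrt{6} \approx -497.0 - 619.72 i$)
$- D = - (-497 - 253 i \sqrt{6}) = 497 + 253 i \sqrt{6}$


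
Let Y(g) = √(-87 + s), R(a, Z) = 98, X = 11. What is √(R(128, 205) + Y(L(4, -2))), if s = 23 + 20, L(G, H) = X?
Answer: √(98 + 2*I*√11) ≈ 9.9052 + 0.33484*I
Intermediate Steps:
L(G, H) = 11
s = 43
Y(g) = 2*I*√11 (Y(g) = √(-87 + 43) = √(-44) = 2*I*√11)
√(R(128, 205) + Y(L(4, -2))) = √(98 + 2*I*√11)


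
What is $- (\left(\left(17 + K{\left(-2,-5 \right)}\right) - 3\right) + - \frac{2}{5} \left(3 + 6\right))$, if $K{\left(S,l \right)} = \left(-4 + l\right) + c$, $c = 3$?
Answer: $- \frac{22}{5} \approx -4.4$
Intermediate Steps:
$K{\left(S,l \right)} = -1 + l$ ($K{\left(S,l \right)} = \left(-4 + l\right) + 3 = -1 + l$)
$- (\left(\left(17 + K{\left(-2,-5 \right)}\right) - 3\right) + - \frac{2}{5} \left(3 + 6\right)) = - (\left(\left(17 - 6\right) - 3\right) + - \frac{2}{5} \left(3 + 6\right)) = - (\left(\left(17 - 6\right) - 3\right) + \left(-2\right) \frac{1}{5} \cdot 9) = - (\left(11 - 3\right) - \frac{18}{5}) = - (8 - \frac{18}{5}) = \left(-1\right) \frac{22}{5} = - \frac{22}{5}$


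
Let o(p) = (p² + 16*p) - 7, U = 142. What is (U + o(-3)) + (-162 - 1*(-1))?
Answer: -65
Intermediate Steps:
o(p) = -7 + p² + 16*p
(U + o(-3)) + (-162 - 1*(-1)) = (142 + (-7 + (-3)² + 16*(-3))) + (-162 - 1*(-1)) = (142 + (-7 + 9 - 48)) + (-162 + 1) = (142 - 46) - 161 = 96 - 161 = -65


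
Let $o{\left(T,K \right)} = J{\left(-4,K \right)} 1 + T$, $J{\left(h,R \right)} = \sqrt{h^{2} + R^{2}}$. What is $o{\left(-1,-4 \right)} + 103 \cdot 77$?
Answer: $7930 + 4 \sqrt{2} \approx 7935.7$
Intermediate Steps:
$J{\left(h,R \right)} = \sqrt{R^{2} + h^{2}}$
$o{\left(T,K \right)} = T + \sqrt{16 + K^{2}}$ ($o{\left(T,K \right)} = \sqrt{K^{2} + \left(-4\right)^{2}} \cdot 1 + T = \sqrt{K^{2} + 16} \cdot 1 + T = \sqrt{16 + K^{2}} \cdot 1 + T = \sqrt{16 + K^{2}} + T = T + \sqrt{16 + K^{2}}$)
$o{\left(-1,-4 \right)} + 103 \cdot 77 = \left(-1 + \sqrt{16 + \left(-4\right)^{2}}\right) + 103 \cdot 77 = \left(-1 + \sqrt{16 + 16}\right) + 7931 = \left(-1 + \sqrt{32}\right) + 7931 = \left(-1 + 4 \sqrt{2}\right) + 7931 = 7930 + 4 \sqrt{2}$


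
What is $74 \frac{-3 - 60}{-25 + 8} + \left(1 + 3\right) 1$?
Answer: $\frac{4730}{17} \approx 278.24$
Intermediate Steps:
$74 \frac{-3 - 60}{-25 + 8} + \left(1 + 3\right) 1 = 74 \left(- \frac{63}{-17}\right) + 4 \cdot 1 = 74 \left(\left(-63\right) \left(- \frac{1}{17}\right)\right) + 4 = 74 \cdot \frac{63}{17} + 4 = \frac{4662}{17} + 4 = \frac{4730}{17}$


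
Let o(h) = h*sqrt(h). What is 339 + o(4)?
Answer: 347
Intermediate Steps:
o(h) = h**(3/2)
339 + o(4) = 339 + 4**(3/2) = 339 + 8 = 347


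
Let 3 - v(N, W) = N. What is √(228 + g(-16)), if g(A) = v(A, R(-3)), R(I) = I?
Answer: √247 ≈ 15.716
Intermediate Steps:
v(N, W) = 3 - N
g(A) = 3 - A
√(228 + g(-16)) = √(228 + (3 - 1*(-16))) = √(228 + (3 + 16)) = √(228 + 19) = √247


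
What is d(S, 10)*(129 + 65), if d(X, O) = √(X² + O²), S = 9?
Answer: 194*√181 ≈ 2610.0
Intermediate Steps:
d(X, O) = √(O² + X²)
d(S, 10)*(129 + 65) = √(10² + 9²)*(129 + 65) = √(100 + 81)*194 = √181*194 = 194*√181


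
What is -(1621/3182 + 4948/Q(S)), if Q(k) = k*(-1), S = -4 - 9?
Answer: -15765609/41366 ≈ -381.13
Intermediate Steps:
S = -13
Q(k) = -k
-(1621/3182 + 4948/Q(S)) = -(1621/3182 + 4948/((-1*(-13)))) = -(1621*(1/3182) + 4948/13) = -(1621/3182 + 4948*(1/13)) = -(1621/3182 + 4948/13) = -1*15765609/41366 = -15765609/41366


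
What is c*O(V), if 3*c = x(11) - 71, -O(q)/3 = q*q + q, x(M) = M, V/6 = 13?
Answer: 369720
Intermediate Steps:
V = 78 (V = 6*13 = 78)
O(q) = -3*q - 3*q² (O(q) = -3*(q*q + q) = -3*(q² + q) = -3*(q + q²) = -3*q - 3*q²)
c = -20 (c = (11 - 71)/3 = (⅓)*(-60) = -20)
c*O(V) = -(-60)*78*(1 + 78) = -(-60)*78*79 = -20*(-18486) = 369720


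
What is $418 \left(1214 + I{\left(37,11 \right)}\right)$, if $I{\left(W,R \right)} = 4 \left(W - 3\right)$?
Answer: $564300$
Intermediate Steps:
$I{\left(W,R \right)} = -12 + 4 W$ ($I{\left(W,R \right)} = 4 \left(-3 + W\right) = -12 + 4 W$)
$418 \left(1214 + I{\left(37,11 \right)}\right) = 418 \left(1214 + \left(-12 + 4 \cdot 37\right)\right) = 418 \left(1214 + \left(-12 + 148\right)\right) = 418 \left(1214 + 136\right) = 418 \cdot 1350 = 564300$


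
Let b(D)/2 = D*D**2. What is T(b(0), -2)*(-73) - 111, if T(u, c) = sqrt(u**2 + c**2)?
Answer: -257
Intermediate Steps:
b(D) = 2*D**3 (b(D) = 2*(D*D**2) = 2*D**3)
T(u, c) = sqrt(c**2 + u**2)
T(b(0), -2)*(-73) - 111 = sqrt((-2)**2 + (2*0**3)**2)*(-73) - 111 = sqrt(4 + (2*0)**2)*(-73) - 111 = sqrt(4 + 0**2)*(-73) - 111 = sqrt(4 + 0)*(-73) - 111 = sqrt(4)*(-73) - 111 = 2*(-73) - 111 = -146 - 111 = -257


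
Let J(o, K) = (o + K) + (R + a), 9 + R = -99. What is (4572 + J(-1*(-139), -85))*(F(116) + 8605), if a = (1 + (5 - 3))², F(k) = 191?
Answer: 39819492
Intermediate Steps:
R = -108 (R = -9 - 99 = -108)
a = 9 (a = (1 + 2)² = 3² = 9)
J(o, K) = -99 + K + o (J(o, K) = (o + K) + (-108 + 9) = (K + o) - 99 = -99 + K + o)
(4572 + J(-1*(-139), -85))*(F(116) + 8605) = (4572 + (-99 - 85 - 1*(-139)))*(191 + 8605) = (4572 + (-99 - 85 + 139))*8796 = (4572 - 45)*8796 = 4527*8796 = 39819492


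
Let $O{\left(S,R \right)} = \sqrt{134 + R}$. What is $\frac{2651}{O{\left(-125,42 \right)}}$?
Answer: $\frac{241 \sqrt{11}}{4} \approx 199.83$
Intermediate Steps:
$\frac{2651}{O{\left(-125,42 \right)}} = \frac{2651}{\sqrt{134 + 42}} = \frac{2651}{\sqrt{176}} = \frac{2651}{4 \sqrt{11}} = 2651 \frac{\sqrt{11}}{44} = \frac{241 \sqrt{11}}{4}$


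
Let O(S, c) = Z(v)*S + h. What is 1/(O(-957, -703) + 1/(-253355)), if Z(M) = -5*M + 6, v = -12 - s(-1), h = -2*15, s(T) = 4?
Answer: -253355/20859223861 ≈ -1.2146e-5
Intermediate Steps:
h = -30
v = -16 (v = -12 - 1*4 = -12 - 4 = -16)
Z(M) = 6 - 5*M
O(S, c) = -30 + 86*S (O(S, c) = (6 - 5*(-16))*S - 30 = (6 + 80)*S - 30 = 86*S - 30 = -30 + 86*S)
1/(O(-957, -703) + 1/(-253355)) = 1/((-30 + 86*(-957)) + 1/(-253355)) = 1/((-30 - 82302) - 1/253355) = 1/(-82332 - 1/253355) = 1/(-20859223861/253355) = -253355/20859223861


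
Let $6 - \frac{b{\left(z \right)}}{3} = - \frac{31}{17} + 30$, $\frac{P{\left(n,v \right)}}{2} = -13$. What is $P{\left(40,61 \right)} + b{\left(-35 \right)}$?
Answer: $- \frac{1573}{17} \approx -92.529$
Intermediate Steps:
$P{\left(n,v \right)} = -26$ ($P{\left(n,v \right)} = 2 \left(-13\right) = -26$)
$b{\left(z \right)} = - \frac{1131}{17}$ ($b{\left(z \right)} = 18 - 3 \left(- \frac{31}{17} + 30\right) = 18 - \frac{1437}{17} = - \frac{1131}{17}$)
$P{\left(40,61 \right)} + b{\left(-35 \right)} = -26 - \frac{1131}{17} = - \frac{1573}{17}$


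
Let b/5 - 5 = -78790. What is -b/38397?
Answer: 393925/38397 ≈ 10.259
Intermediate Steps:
b = -393925 (b = 25 + 5*(-78790) = 25 - 393950 = -393925)
-b/38397 = -1*(-393925)/38397 = 393925*(1/38397) = 393925/38397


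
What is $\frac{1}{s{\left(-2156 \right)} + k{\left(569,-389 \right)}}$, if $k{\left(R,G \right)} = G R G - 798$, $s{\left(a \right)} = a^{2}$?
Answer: $\frac{1}{90749187} \approx 1.1019 \cdot 10^{-8}$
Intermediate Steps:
$k{\left(R,G \right)} = -798 + R G^{2}$ ($k{\left(R,G \right)} = R G^{2} - 798 = -798 + R G^{2}$)
$\frac{1}{s{\left(-2156 \right)} + k{\left(569,-389 \right)}} = \frac{1}{\left(-2156\right)^{2} - \left(798 - 569 \left(-389\right)^{2}\right)} = \frac{1}{4648336 + \left(-798 + 569 \cdot 151321\right)} = \frac{1}{4648336 + \left(-798 + 86101649\right)} = \frac{1}{4648336 + 86100851} = \frac{1}{90749187}$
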